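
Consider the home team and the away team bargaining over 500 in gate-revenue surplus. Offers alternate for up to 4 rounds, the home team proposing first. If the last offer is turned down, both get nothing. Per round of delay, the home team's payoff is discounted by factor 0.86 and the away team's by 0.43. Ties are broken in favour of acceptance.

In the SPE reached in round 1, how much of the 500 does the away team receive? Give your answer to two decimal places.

109.61

Round 4 (the away team proposes): the home team will accept anything ≥ 0, so the away team offers 0 and keeps 500.
Round 3 (the home team proposes): the away team can get 500 next round, worth 0.43 × 500 = 215 now. The home team offers 215 and keeps 500 − 215 = 285.
Round 2 (the away team proposes): the home team can get 285 next round, worth 0.86 × 285 = 245.1 now. The away team offers 245.1 and keeps 500 − 245.1 = 254.9.
Round 1 (the home team proposes): the away team can get 254.9 next round, worth 0.43 × 254.9 = 109.607 now. The home team offers 109.607 and keeps 500 − 109.607 = 390.393.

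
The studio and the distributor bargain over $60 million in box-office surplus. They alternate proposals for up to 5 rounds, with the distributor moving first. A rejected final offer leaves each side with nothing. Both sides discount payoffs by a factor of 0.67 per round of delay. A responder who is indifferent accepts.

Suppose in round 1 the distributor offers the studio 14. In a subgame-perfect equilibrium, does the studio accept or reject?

Reject

Round 5 (the distributor proposes): rejection yields 0 for the studio; the distributor offers 0 and keeps 60.
Round 4 (the studio proposes): the distributor can get 60 next round, worth 0.67 × 60 = 40.2 now; the studio offers that and keeps 19.8.
Round 3 (the distributor proposes): the studio can get 19.8 next round, worth 0.67 × 19.8 = 13.266 now; the distributor offers that and keeps 46.734.
Round 2 (the studio proposes): the distributor can get 46.734 next round, worth 0.67 × 46.734 = 31.31178 now, so the studio offers 31.31178, keeping 28.68822.
So by rejecting in round 1, the studio gets 28.68822 next round, worth 0.67 × 28.68822 = 19.2211074 now.
Offer 14 < 19.2211074, so the studio rejects.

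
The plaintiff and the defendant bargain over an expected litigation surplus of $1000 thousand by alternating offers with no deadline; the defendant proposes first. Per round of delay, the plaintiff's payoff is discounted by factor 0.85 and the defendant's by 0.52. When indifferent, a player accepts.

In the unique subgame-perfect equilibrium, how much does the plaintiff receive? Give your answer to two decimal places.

When the defendant proposes, the plaintiff accepts any offer worth at least 0.85 times what the plaintiff would get by proposing next round; and vice versa.
This gives x = 1000 − 0.85y and y = 1000 − 0.52x, where x and y are each side's share when it proposes.
Hence (1 − 0.85·0.52)x = 1000(1 − 0.85), i.e. 0.558·x = 150.
x ≈ 268.8172; the plaintiff's share is 1000 − x ≈ 731.1828.

731.18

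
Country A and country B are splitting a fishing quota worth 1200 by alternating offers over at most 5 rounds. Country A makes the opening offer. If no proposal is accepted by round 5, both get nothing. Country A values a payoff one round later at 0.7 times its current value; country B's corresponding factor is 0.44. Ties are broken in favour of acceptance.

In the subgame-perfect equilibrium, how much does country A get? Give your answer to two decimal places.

Round 5 (country A proposes): rejection yields 0 for country B; country A offers 0 and keeps 1200.
Round 4 (country B proposes): country A can get 1200 next round, worth 0.7 × 1200 = 840 now, so country B offers 840, keeping 360.
Round 3 (country A proposes): country B can get 360 next round, worth 0.44 × 360 = 158.4 now. Country A offers 158.4 and keeps 1200 − 158.4 = 1041.6.
Round 2 (country B proposes): country A can get 1041.6 next round, worth 0.7 × 1041.6 = 729.12 now, so country B offers 729.12, keeping 470.88.
Round 1 (country A proposes): country B can get 470.88 next round, worth 0.44 × 470.88 = 207.1872 now. Country A offers 207.1872 and keeps 1200 − 207.1872 = 992.8128.

992.81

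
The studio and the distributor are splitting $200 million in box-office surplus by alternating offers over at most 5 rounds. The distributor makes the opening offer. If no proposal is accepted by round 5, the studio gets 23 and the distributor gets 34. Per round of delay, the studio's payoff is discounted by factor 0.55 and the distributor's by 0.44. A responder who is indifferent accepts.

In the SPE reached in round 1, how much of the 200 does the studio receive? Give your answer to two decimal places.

77.85

Work backward from the last round.
Round 5 (the distributor proposes): the studio gets 23 if talks fail, so the distributor offers 23 and keeps 177.
Round 4 (the studio proposes): the distributor can get 177 next round, worth 0.44 × 177 = 77.88 now. The studio offers 77.88 and keeps 200 − 77.88 = 122.12.
Round 3 (the distributor proposes): the studio can get 122.12 next round, worth 0.55 × 122.12 = 67.166 now, so the distributor offers 67.166, keeping 132.834.
Round 2 (the studio proposes): the distributor can get 132.834 next round, worth 0.44 × 132.834 = 58.44696 now; the studio offers that and keeps 141.55304.
Round 1 (the distributor proposes): the studio can get 141.55304 next round, worth 0.55 × 141.55304 = 77.854172 now. The distributor offers 77.854172 and keeps 200 − 77.854172 = 122.145828.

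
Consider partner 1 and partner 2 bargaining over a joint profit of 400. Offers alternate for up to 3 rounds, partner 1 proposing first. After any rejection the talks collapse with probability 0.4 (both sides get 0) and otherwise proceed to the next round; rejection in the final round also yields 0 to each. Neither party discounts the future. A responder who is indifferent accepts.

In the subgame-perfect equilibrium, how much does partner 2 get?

96

Round 3 (partner 1 proposes): partner 2 will accept anything ≥ 0, so partner 1 offers 0 and keeps 400.
Round 2 (partner 2 proposes): rejecting gives partner 1 an expected 0.6 × 400 = 240. Partner 2 offers 240 and keeps 400 − 240 = 160.
Round 1 (partner 1 proposes): rejecting gives partner 2 an expected 0.6 × 160 = 96, so partner 1 offers 96, keeping 304.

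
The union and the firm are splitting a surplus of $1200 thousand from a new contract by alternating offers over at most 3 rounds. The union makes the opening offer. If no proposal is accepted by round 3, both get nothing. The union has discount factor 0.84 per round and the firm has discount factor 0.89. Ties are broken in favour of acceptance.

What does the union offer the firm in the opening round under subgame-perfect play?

Solve by backward induction from round 3.
Round 3 (the union proposes): rejection yields 0 for the firm; the union offers 0 and keeps 1200.
Round 2 (the firm proposes): the union can get 1200 next round, worth 0.84 × 1200 = 1008 now, so the firm offers 1008, keeping 192.
Round 1 (the union proposes): the firm can get 192 next round, worth 0.89 × 192 = 170.88 now, so the union offers 170.88, keeping 1029.12.

170.88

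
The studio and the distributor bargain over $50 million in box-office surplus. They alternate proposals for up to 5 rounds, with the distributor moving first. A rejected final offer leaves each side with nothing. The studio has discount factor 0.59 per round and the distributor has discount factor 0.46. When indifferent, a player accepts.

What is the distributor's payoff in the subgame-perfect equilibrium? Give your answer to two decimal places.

29.75

Round 5 (the distributor proposes): the studio will accept anything ≥ 0, so the distributor offers 0 and keeps 50.
Round 4 (the studio proposes): the distributor can get 50 next round, worth 0.46 × 50 = 23 now. The studio offers 23 and keeps 50 − 23 = 27.
Round 3 (the distributor proposes): the studio can get 27 next round, worth 0.59 × 27 = 15.93 now, so the distributor offers 15.93, keeping 34.07.
Round 2 (the studio proposes): the distributor can get 34.07 next round, worth 0.46 × 34.07 = 15.6722 now; the studio offers that and keeps 34.3278.
Round 1 (the distributor proposes): the studio can get 34.3278 next round, worth 0.59 × 34.3278 = 20.253402 now; the distributor offers that and keeps 29.746598.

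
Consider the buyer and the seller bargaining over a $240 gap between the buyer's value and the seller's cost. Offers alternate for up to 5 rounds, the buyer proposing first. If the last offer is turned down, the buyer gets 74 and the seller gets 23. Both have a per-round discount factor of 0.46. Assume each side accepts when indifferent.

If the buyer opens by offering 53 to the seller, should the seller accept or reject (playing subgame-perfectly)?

Reject

Round 5 (the buyer proposes): the seller gets 23 if talks fail, so the buyer offers 23 and keeps 217.
Round 4 (the seller proposes): the buyer can get 217 next round, worth 0.46 × 217 = 99.82 now. The seller offers 99.82 and keeps 240 − 99.82 = 140.18.
Round 3 (the buyer proposes): the seller can get 140.18 next round, worth 0.46 × 140.18 = 64.4828 now. The buyer offers 64.4828 and keeps 240 − 64.4828 = 175.5172.
Round 2 (the seller proposes): the buyer can get 175.5172 next round, worth 0.46 × 175.5172 = 80.737912 now. The seller offers 80.737912 and keeps 240 − 80.737912 = 159.262088.
So by rejecting in round 1, the seller gets 159.262088 next round, worth 0.46 × 159.262088 = 73.26056048 now.
Offer 53 < 73.26056048, so the seller rejects.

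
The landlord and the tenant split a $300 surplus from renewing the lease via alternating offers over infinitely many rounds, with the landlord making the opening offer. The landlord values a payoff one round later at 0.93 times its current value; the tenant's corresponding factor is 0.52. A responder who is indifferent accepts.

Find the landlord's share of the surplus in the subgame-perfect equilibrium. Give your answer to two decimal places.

In a stationary SPE each proposer offers the other exactly their discounted continuation value.
If the landlord keeps x when proposing and the tenant keeps y when proposing, then x = 300 − 0.52y and y = 300 − 0.93x.
Solving: x = 300(1 − 0.52) / (1 − 0.93·0.52) = 144 / 0.5164 ≈ 278.8536.
The tenant gets 300 − 278.8536 ≈ 21.1464.

278.85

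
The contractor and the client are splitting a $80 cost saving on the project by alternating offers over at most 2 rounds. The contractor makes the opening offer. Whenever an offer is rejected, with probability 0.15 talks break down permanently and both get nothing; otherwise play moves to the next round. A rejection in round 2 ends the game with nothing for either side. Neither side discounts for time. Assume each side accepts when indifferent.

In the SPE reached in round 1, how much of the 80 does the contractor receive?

12

Round 2 (the client proposes): the contractor will accept anything ≥ 0, so the client offers 0 and keeps 80.
Round 1 (the contractor proposes): rejecting gives the client an expected 0.85 × 80 = 68; the contractor offers that and keeps 12.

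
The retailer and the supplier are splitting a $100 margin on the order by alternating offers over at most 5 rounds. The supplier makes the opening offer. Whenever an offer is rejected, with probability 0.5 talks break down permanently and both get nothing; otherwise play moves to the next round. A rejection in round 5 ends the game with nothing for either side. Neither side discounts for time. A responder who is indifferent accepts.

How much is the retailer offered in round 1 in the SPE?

31.25

Round 5 (the supplier proposes): the retailer will accept anything ≥ 0, so the supplier offers 0 and keeps 100.
Round 4 (the retailer proposes): rejecting gives the supplier an expected 0.5 × 100 = 50; the retailer offers that and keeps 50.
Round 3 (the supplier proposes): rejecting gives the retailer an expected 0.5 × 50 = 25, so the supplier offers 25, keeping 75.
Round 2 (the retailer proposes): rejecting gives the supplier an expected 0.5 × 75 = 37.5. The retailer offers 37.5 and keeps 100 − 37.5 = 62.5.
Round 1 (the supplier proposes): rejecting gives the retailer an expected 0.5 × 62.5 = 31.25, so the supplier offers 31.25, keeping 68.75.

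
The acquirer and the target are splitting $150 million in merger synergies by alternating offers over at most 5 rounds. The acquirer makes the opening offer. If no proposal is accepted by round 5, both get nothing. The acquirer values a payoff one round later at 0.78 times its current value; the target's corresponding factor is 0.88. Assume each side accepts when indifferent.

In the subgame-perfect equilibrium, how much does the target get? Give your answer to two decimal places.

Round 5 (the acquirer proposes): the target will accept anything ≥ 0, so the acquirer offers 0 and keeps 150.
Round 4 (the target proposes): the acquirer can get 150 next round, worth 0.78 × 150 = 117 now; the target offers that and keeps 33.
Round 3 (the acquirer proposes): the target can get 33 next round, worth 0.88 × 33 = 29.04 now. The acquirer offers 29.04 and keeps 150 − 29.04 = 120.96.
Round 2 (the target proposes): the acquirer can get 120.96 next round, worth 0.78 × 120.96 = 94.3488 now, so the target offers 94.3488, keeping 55.6512.
Round 1 (the acquirer proposes): the target can get 55.6512 next round, worth 0.88 × 55.6512 = 48.973056 now. The acquirer offers 48.973056 and keeps 150 − 48.973056 = 101.026944.

48.97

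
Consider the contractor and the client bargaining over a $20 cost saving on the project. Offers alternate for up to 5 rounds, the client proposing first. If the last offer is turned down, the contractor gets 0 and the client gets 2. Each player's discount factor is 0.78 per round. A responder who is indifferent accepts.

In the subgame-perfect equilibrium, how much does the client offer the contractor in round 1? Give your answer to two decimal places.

5.52

Solve by backward induction from round 5.
Round 5 (the client proposes): rejection yields 0 for the contractor; the client offers 0 and keeps 20.
Round 4 (the contractor proposes): the client can get 20 next round, worth 0.78 × 20 = 15.6 now; the contractor offers that and keeps 4.4.
Round 3 (the client proposes): the contractor can get 4.4 next round, worth 0.78 × 4.4 = 3.432 now, so the client offers 3.432, keeping 16.568.
Round 2 (the contractor proposes): the client can get 16.568 next round, worth 0.78 × 16.568 = 12.92304 now. The contractor offers 12.92304 and keeps 20 − 12.92304 = 7.07696.
Round 1 (the client proposes): the contractor can get 7.07696 next round, worth 0.78 × 7.07696 = 5.5200288 now, so the client offers 5.5200288, keeping 14.4799712.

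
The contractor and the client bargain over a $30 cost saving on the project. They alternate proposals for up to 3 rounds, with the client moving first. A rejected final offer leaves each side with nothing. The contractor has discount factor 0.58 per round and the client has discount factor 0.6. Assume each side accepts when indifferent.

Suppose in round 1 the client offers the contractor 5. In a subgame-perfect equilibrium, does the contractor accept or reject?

Reject

Round 3 (the client proposes): the contractor will accept anything ≥ 0, so the client offers 0 and keeps 30.
Round 2 (the contractor proposes): the client can get 30 next round, worth 0.6 × 30 = 18 now, so the contractor offers 18, keeping 12.
So by rejecting in round 1, the contractor gets 12 next round, worth 0.58 × 12 = 6.96 now.
Offer 5 < 6.96, so the contractor rejects.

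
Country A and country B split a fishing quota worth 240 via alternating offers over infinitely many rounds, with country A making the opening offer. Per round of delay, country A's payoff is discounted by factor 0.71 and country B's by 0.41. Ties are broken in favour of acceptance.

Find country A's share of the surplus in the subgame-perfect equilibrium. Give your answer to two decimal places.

Let x be country A's share when country A proposes and y be country B's share when country B proposes.
Country B accepts iff offered ≥ 0.41·y, so x = 240 − 0.41y. Symmetrically y = 240 − 0.71x.
Substituting: x = 240 − 0.41(240 − 0.71x), giving x(1 − 0.71·0.41) = 240(1 − 0.41).
So x = 240 × 0.59 / 0.7089 ≈ 199.7461, and country B receives 240 − x ≈ 40.2539.

199.75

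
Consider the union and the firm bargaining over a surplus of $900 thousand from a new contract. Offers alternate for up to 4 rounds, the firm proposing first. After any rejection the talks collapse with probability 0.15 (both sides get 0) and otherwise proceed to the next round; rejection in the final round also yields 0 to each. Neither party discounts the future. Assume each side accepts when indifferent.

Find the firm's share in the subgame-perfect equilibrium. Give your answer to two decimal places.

Round 4 (the union proposes): the firm will accept anything ≥ 0, so the union offers 0 and keeps 900.
Round 3 (the firm proposes): rejecting gives the union an expected 0.85 × 900 = 765, so the firm offers 765, keeping 135.
Round 2 (the union proposes): rejecting gives the firm an expected 0.85 × 135 = 114.75. The union offers 114.75 and keeps 900 − 114.75 = 785.25.
Round 1 (the firm proposes): rejecting gives the union an expected 0.85 × 785.25 = 667.4625, so the firm offers 667.4625, keeping 232.5375.

232.54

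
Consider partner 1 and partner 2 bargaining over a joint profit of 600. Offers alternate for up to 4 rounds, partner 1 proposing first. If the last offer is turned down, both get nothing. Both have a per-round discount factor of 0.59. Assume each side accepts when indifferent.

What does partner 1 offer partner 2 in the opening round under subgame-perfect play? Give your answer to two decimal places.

268.37

Round 4 (partner 2 proposes): partner 1 will accept anything ≥ 0, so partner 2 offers 0 and keeps 600.
Round 3 (partner 1 proposes): partner 2 can get 600 next round, worth 0.59 × 600 = 354 now, so partner 1 offers 354, keeping 246.
Round 2 (partner 2 proposes): partner 1 can get 246 next round, worth 0.59 × 246 = 145.14 now. Partner 2 offers 145.14 and keeps 600 − 145.14 = 454.86.
Round 1 (partner 1 proposes): partner 2 can get 454.86 next round, worth 0.59 × 454.86 = 268.3674 now. Partner 1 offers 268.3674 and keeps 600 − 268.3674 = 331.6326.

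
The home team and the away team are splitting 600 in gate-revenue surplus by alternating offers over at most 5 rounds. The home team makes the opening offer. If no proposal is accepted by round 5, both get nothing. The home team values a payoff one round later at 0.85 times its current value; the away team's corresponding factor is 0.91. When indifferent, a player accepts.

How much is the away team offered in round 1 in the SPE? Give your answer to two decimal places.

145.25

Round 5 (the home team proposes): rejection yields 0 for the away team; the home team offers 0 and keeps 600.
Round 4 (the away team proposes): the home team can get 600 next round, worth 0.85 × 600 = 510 now; the away team offers that and keeps 90.
Round 3 (the home team proposes): the away team can get 90 next round, worth 0.91 × 90 = 81.9 now, so the home team offers 81.9, keeping 518.1.
Round 2 (the away team proposes): the home team can get 518.1 next round, worth 0.85 × 518.1 = 440.385 now. The away team offers 440.385 and keeps 600 − 440.385 = 159.615.
Round 1 (the home team proposes): the away team can get 159.615 next round, worth 0.91 × 159.615 = 145.24965 now, so the home team offers 145.24965, keeping 454.75035.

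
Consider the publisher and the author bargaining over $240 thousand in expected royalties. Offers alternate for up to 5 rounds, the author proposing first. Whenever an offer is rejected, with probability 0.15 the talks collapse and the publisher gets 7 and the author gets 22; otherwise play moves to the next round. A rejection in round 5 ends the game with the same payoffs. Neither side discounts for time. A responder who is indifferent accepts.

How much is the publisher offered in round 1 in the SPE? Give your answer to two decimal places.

53.34

Round 5 (the author proposes): the publisher gets 7 if talks fail, so the author offers 7 and keeps 233.
Round 4 (the publisher proposes): rejecting gives the author an expected 0.85 × 233 + 0.15 × 22 = 201.35; the publisher offers that and keeps 38.65.
Round 3 (the author proposes): rejecting gives the publisher an expected 0.85 × 38.65 + 0.15 × 7 = 33.9025. The author offers 33.9025 and keeps 240 − 33.9025 = 206.0975.
Round 2 (the publisher proposes): rejecting gives the author an expected 0.85 × 206.0975 + 0.15 × 22 = 178.482875, so the publisher offers 178.482875, keeping 61.517125.
Round 1 (the author proposes): rejecting gives the publisher an expected 0.85 × 61.517125 + 0.15 × 7 = 53.33955625, so the author offers 53.33955625, keeping 186.66044375.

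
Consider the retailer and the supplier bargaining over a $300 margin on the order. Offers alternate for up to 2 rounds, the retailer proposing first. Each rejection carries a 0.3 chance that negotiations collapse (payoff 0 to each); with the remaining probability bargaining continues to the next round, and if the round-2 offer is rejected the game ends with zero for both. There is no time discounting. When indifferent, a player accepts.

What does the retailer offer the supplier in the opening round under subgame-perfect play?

By backward induction:
Round 2 (the supplier proposes): rejection yields 0 for the retailer; the supplier offers 0 and keeps 300.
Round 1 (the retailer proposes): rejecting gives the supplier an expected 0.7 × 300 = 210; the retailer offers that and keeps 90.

210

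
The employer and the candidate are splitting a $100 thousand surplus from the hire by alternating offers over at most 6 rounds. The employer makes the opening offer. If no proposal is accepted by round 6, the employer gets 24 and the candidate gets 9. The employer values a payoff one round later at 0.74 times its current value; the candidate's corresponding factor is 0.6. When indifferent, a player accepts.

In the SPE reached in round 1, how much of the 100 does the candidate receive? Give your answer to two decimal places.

31.52

Round 6 (the candidate proposes): the employer gets 24 if talks fail, so the candidate offers 24 and keeps 76.
Round 5 (the employer proposes): the candidate can get 76 next round, worth 0.6 × 76 = 45.6 now. The employer offers 45.6 and keeps 100 − 45.6 = 54.4.
Round 4 (the candidate proposes): the employer can get 54.4 next round, worth 0.74 × 54.4 = 40.256 now; the candidate offers that and keeps 59.744.
Round 3 (the employer proposes): the candidate can get 59.744 next round, worth 0.6 × 59.744 = 35.8464 now, so the employer offers 35.8464, keeping 64.1536.
Round 2 (the candidate proposes): the employer can get 64.1536 next round, worth 0.74 × 64.1536 = 47.473664 now. The candidate offers 47.473664 and keeps 100 − 47.473664 = 52.526336.
Round 1 (the employer proposes): the candidate can get 52.526336 next round, worth 0.6 × 52.526336 = 31.5158016 now. The employer offers 31.5158016 and keeps 100 − 31.5158016 = 68.4841984.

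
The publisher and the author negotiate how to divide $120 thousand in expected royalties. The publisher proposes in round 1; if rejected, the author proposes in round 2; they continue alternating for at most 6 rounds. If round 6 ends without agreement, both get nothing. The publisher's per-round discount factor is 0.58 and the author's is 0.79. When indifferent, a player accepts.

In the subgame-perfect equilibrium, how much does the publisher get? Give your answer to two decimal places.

Solve by backward induction from round 6.
Round 6 (the author proposes): rejection yields 0 for the publisher; the author offers 0 and keeps 120.
Round 5 (the publisher proposes): the author can get 120 next round, worth 0.79 × 120 = 94.8 now. The publisher offers 94.8 and keeps 120 − 94.8 = 25.2.
Round 4 (the author proposes): the publisher can get 25.2 next round, worth 0.58 × 25.2 = 14.616 now; the author offers that and keeps 105.384.
Round 3 (the publisher proposes): the author can get 105.384 next round, worth 0.79 × 105.384 = 83.25336 now; the publisher offers that and keeps 36.74664.
Round 2 (the author proposes): the publisher can get 36.74664 next round, worth 0.58 × 36.74664 = 21.3130512 now. The author offers 21.3130512 and keeps 120 − 21.3130512 = 98.6869488.
Round 1 (the publisher proposes): the author can get 98.6869488 next round, worth 0.79 × 98.6869488 = 77.962689552 now; the publisher offers that and keeps 42.037310448.

42.04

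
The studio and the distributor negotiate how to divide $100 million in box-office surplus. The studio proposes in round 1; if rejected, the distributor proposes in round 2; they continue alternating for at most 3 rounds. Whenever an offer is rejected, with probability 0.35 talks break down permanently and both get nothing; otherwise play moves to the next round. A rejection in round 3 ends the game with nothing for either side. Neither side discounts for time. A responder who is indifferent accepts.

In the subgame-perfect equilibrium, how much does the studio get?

77.25

By backward induction:
Round 3 (the studio proposes): the distributor will accept anything ≥ 0, so the studio offers 0 and keeps 100.
Round 2 (the distributor proposes): rejecting gives the studio an expected 0.65 × 100 = 65. The distributor offers 65 and keeps 100 − 65 = 35.
Round 1 (the studio proposes): rejecting gives the distributor an expected 0.65 × 35 = 22.75, so the studio offers 22.75, keeping 77.25.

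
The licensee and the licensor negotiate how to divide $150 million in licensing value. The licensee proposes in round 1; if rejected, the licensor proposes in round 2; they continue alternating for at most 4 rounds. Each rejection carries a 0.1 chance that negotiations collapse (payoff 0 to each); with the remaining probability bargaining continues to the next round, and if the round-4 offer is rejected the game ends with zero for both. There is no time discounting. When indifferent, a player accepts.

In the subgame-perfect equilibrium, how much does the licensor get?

122.85

By backward induction:
Round 4 (the licensor proposes): the licensee will accept anything ≥ 0, so the licensor offers 0 and keeps 150.
Round 3 (the licensee proposes): rejecting gives the licensor an expected 0.9 × 150 = 135. The licensee offers 135 and keeps 150 − 135 = 15.
Round 2 (the licensor proposes): rejecting gives the licensee an expected 0.9 × 15 = 13.5. The licensor offers 13.5 and keeps 150 − 13.5 = 136.5.
Round 1 (the licensee proposes): rejecting gives the licensor an expected 0.9 × 136.5 = 122.85; the licensee offers that and keeps 27.15.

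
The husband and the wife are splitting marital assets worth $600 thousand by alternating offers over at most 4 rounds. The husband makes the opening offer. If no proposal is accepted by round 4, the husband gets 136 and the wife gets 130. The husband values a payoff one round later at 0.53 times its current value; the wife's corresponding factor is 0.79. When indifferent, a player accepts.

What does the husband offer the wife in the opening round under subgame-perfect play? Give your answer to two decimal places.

Round 4 (the wife proposes): the husband gets 136 if talks fail, so the wife offers 136 and keeps 464.
Round 3 (the husband proposes): the wife can get 464 next round, worth 0.79 × 464 = 366.56 now, so the husband offers 366.56, keeping 233.44.
Round 2 (the wife proposes): the husband can get 233.44 next round, worth 0.53 × 233.44 = 123.7232 now; the wife offers that and keeps 476.2768.
Round 1 (the husband proposes): the wife can get 476.2768 next round, worth 0.79 × 476.2768 = 376.258672 now. The husband offers 376.258672 and keeps 600 − 376.258672 = 223.741328.

376.26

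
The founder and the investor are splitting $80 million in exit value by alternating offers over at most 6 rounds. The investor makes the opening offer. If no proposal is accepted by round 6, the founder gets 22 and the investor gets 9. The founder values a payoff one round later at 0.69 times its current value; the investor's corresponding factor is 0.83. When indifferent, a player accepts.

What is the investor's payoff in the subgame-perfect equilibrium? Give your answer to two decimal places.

49.17

By backward induction:
Round 6 (the founder proposes): the investor gets 9 if talks fail, so the founder offers 9 and keeps 71.
Round 5 (the investor proposes): the founder can get 71 next round, worth 0.69 × 71 = 48.99 now; the investor offers that and keeps 31.01.
Round 4 (the founder proposes): the investor can get 31.01 next round, worth 0.83 × 31.01 = 25.7383 now. The founder offers 25.7383 and keeps 80 − 25.7383 = 54.2617.
Round 3 (the investor proposes): the founder can get 54.2617 next round, worth 0.69 × 54.2617 = 37.440573 now; the investor offers that and keeps 42.559427.
Round 2 (the founder proposes): the investor can get 42.559427 next round, worth 0.83 × 42.559427 = 35.32432441 now; the founder offers that and keeps 44.67567559.
Round 1 (the investor proposes): the founder can get 44.67567559 next round, worth 0.69 × 44.67567559 = 30.8262161571 now; the investor offers that and keeps 49.1737838429.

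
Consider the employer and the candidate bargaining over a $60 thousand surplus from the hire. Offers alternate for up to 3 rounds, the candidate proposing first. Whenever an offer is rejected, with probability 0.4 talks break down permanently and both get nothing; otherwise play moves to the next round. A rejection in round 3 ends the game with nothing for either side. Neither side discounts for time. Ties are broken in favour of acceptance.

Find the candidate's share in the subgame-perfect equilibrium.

45.6

Round 3 (the candidate proposes): the employer will accept anything ≥ 0, so the candidate offers 0 and keeps 60.
Round 2 (the employer proposes): rejecting gives the candidate an expected 0.6 × 60 = 36, so the employer offers 36, keeping 24.
Round 1 (the candidate proposes): rejecting gives the employer an expected 0.6 × 24 = 14.4, so the candidate offers 14.4, keeping 45.6.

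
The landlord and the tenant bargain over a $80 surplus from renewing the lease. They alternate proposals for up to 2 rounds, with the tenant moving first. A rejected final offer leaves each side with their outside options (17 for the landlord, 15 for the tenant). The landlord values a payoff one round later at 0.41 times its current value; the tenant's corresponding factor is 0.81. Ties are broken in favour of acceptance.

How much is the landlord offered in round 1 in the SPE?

Round 2 (the landlord proposes): the tenant gets 15 if talks fail, so the landlord offers 15 and keeps 65.
Round 1 (the tenant proposes): the landlord can get 65 next round, worth 0.41 × 65 = 26.65 now. The tenant offers 26.65 and keeps 80 − 26.65 = 53.35.

26.65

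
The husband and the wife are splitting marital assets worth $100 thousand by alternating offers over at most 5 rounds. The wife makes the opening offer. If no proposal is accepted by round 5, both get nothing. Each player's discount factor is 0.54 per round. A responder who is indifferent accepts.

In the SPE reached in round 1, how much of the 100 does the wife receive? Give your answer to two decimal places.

67.92

By backward induction:
Round 5 (the wife proposes): rejection yields 0 for the husband; the wife offers 0 and keeps 100.
Round 4 (the husband proposes): the wife can get 100 next round, worth 0.54 × 100 = 54 now. The husband offers 54 and keeps 100 − 54 = 46.
Round 3 (the wife proposes): the husband can get 46 next round, worth 0.54 × 46 = 24.84 now, so the wife offers 24.84, keeping 75.16.
Round 2 (the husband proposes): the wife can get 75.16 next round, worth 0.54 × 75.16 = 40.5864 now, so the husband offers 40.5864, keeping 59.4136.
Round 1 (the wife proposes): the husband can get 59.4136 next round, worth 0.54 × 59.4136 = 32.083344 now, so the wife offers 32.083344, keeping 67.916656.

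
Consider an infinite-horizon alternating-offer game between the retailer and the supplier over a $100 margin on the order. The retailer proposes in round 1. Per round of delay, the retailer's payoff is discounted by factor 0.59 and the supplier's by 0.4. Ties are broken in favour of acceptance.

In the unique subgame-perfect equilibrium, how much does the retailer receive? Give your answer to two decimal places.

78.53

When the retailer proposes, the supplier accepts any offer worth at least 0.4 times what the supplier would get by proposing next round; and vice versa.
This gives x = 100 − 0.4y and y = 100 − 0.59x, where x and y are each side's share when it proposes.
Hence (1 − 0.4·0.59)x = 100(1 − 0.4), i.e. 0.764·x = 60.
x ≈ 78.5340; the supplier's share is 100 − x ≈ 21.4660.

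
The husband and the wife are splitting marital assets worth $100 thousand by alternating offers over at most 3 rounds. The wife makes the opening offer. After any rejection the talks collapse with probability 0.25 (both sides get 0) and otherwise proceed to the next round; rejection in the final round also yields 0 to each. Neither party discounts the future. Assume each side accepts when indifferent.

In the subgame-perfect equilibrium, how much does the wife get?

Round 3 (the wife proposes): rejection yields 0 for the husband; the wife offers 0 and keeps 100.
Round 2 (the husband proposes): rejecting gives the wife an expected 0.75 × 100 = 75. The husband offers 75 and keeps 100 − 75 = 25.
Round 1 (the wife proposes): rejecting gives the husband an expected 0.75 × 25 = 18.75, so the wife offers 18.75, keeping 81.25.

81.25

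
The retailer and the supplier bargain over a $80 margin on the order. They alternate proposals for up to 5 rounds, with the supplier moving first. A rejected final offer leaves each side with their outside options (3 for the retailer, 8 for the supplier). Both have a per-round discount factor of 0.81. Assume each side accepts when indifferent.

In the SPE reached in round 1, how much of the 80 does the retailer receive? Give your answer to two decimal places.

21.68

By backward induction:
Round 5 (the supplier proposes): the retailer gets 3 if talks fail, so the supplier offers 3 and keeps 77.
Round 4 (the retailer proposes): the supplier can get 77 next round, worth 0.81 × 77 = 62.37 now; the retailer offers that and keeps 17.63.
Round 3 (the supplier proposes): the retailer can get 17.63 next round, worth 0.81 × 17.63 = 14.2803 now. The supplier offers 14.2803 and keeps 80 − 14.2803 = 65.7197.
Round 2 (the retailer proposes): the supplier can get 65.7197 next round, worth 0.81 × 65.7197 = 53.232957 now; the retailer offers that and keeps 26.767043.
Round 1 (the supplier proposes): the retailer can get 26.767043 next round, worth 0.81 × 26.767043 = 21.68130483 now; the supplier offers that and keeps 58.31869517.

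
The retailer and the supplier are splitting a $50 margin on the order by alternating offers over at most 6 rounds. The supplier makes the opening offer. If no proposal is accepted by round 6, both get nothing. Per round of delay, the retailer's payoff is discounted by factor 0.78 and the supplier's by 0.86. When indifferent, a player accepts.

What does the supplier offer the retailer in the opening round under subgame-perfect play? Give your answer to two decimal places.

26.67

Round 6 (the retailer proposes): the supplier will accept anything ≥ 0, so the retailer offers 0 and keeps 50.
Round 5 (the supplier proposes): the retailer can get 50 next round, worth 0.78 × 50 = 39 now; the supplier offers that and keeps 11.
Round 4 (the retailer proposes): the supplier can get 11 next round, worth 0.86 × 11 = 9.46 now, so the retailer offers 9.46, keeping 40.54.
Round 3 (the supplier proposes): the retailer can get 40.54 next round, worth 0.78 × 40.54 = 31.6212 now, so the supplier offers 31.6212, keeping 18.3788.
Round 2 (the retailer proposes): the supplier can get 18.3788 next round, worth 0.86 × 18.3788 = 15.805768 now; the retailer offers that and keeps 34.194232.
Round 1 (the supplier proposes): the retailer can get 34.194232 next round, worth 0.78 × 34.194232 = 26.67150096 now. The supplier offers 26.67150096 and keeps 50 − 26.67150096 = 23.32849904.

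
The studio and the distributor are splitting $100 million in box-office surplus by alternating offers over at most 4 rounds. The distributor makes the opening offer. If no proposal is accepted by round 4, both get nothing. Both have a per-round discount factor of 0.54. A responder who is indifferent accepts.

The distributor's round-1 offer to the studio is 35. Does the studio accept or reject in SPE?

Reject

Round 4 (the studio proposes): rejection yields 0 for the distributor; the studio offers 0 and keeps 100.
Round 3 (the distributor proposes): the studio can get 100 next round, worth 0.54 × 100 = 54 now; the distributor offers that and keeps 46.
Round 2 (the studio proposes): the distributor can get 46 next round, worth 0.54 × 46 = 24.84 now. The studio offers 24.84 and keeps 100 − 24.84 = 75.16.
So by rejecting in round 1, the studio gets 75.16 next round, worth 0.54 × 75.16 = 40.5864 now.
Offer 35 < 40.5864, so the studio rejects.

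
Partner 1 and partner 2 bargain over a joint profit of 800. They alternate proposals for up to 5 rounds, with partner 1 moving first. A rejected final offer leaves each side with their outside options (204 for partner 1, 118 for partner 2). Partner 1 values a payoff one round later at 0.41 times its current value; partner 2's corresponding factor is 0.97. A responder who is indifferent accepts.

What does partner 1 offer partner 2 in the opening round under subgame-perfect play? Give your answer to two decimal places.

658.59

Solve by backward induction from round 5.
Round 5 (partner 1 proposes): partner 2 gets 118 if talks fail, so partner 1 offers 118 and keeps 682.
Round 4 (partner 2 proposes): partner 1 can get 682 next round, worth 0.41 × 682 = 279.62 now, so partner 2 offers 279.62, keeping 520.38.
Round 3 (partner 1 proposes): partner 2 can get 520.38 next round, worth 0.97 × 520.38 = 504.7686 now. Partner 1 offers 504.7686 and keeps 800 − 504.7686 = 295.2314.
Round 2 (partner 2 proposes): partner 1 can get 295.2314 next round, worth 0.41 × 295.2314 = 121.044874 now. Partner 2 offers 121.044874 and keeps 800 − 121.044874 = 678.955126.
Round 1 (partner 1 proposes): partner 2 can get 678.955126 next round, worth 0.97 × 678.955126 = 658.58647222 now; partner 1 offers that and keeps 141.41352778.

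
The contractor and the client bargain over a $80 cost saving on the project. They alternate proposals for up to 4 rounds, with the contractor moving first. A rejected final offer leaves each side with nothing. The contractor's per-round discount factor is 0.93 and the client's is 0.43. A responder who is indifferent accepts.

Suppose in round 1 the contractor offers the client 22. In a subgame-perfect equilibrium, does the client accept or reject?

Round 4 (the client proposes): rejection yields 0 for the contractor; the client offers 0 and keeps 80.
Round 3 (the contractor proposes): the client can get 80 next round, worth 0.43 × 80 = 34.4 now, so the contractor offers 34.4, keeping 45.6.
Round 2 (the client proposes): the contractor can get 45.6 next round, worth 0.93 × 45.6 = 42.408 now; the client offers that and keeps 37.592.
So by rejecting in round 1, the client gets 37.592 next round, worth 0.43 × 37.592 = 16.16456 now.
Offer 22 ≥ 16.16456, so the client accepts.

Accept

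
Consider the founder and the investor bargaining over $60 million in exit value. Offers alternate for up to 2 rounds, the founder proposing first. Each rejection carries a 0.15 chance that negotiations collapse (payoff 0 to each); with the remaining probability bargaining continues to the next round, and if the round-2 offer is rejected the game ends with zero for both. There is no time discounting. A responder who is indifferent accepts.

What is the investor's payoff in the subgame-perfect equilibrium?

51

Round 2 (the investor proposes): the founder will accept anything ≥ 0, so the investor offers 0 and keeps 60.
Round 1 (the founder proposes): rejecting gives the investor an expected 0.85 × 60 = 51. The founder offers 51 and keeps 60 − 51 = 9.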